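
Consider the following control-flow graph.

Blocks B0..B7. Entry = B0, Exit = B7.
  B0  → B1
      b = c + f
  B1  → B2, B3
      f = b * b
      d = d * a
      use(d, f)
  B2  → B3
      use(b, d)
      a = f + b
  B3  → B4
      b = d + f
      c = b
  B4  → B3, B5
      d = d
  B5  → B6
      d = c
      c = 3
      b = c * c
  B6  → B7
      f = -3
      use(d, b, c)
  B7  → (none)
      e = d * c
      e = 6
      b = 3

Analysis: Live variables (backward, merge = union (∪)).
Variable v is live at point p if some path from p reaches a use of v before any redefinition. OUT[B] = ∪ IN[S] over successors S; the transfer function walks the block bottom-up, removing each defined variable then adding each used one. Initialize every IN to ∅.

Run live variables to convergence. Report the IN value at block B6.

Fixpoint table:
  B0:  IN={a, c, d, f}  OUT={a, b, d}
  B1:  IN={a, b, d}  OUT={b, d, f}
  B2:  IN={b, d, f}  OUT={d, f}
  B3:  IN={d, f}  OUT={c, d, f}
  B4:  IN={c, d, f}  OUT={c, d, f}
  B5:  IN={c}  OUT={b, c, d}
  B6:  IN={b, c, d}  OUT={c, d}
  B7:  IN={c, d}  OUT={}

Merge at B6: OUT[B6] = IN[B7] = {c, d}
Applying B6's transfer function to that OUT value gives IN[B6] (row B6 above).

Answer: {b, c, d}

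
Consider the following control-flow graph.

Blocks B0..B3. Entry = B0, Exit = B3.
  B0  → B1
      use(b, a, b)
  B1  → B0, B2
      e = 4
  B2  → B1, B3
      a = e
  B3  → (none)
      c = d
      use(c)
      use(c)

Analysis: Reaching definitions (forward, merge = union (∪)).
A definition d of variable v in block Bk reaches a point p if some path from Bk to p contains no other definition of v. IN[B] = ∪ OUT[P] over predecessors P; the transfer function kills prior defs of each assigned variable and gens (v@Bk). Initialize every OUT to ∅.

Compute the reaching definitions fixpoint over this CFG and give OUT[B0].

Converged values:
  B0:  IN={a@B2, e@B1}  OUT={a@B2, e@B1}
  B1:  IN={a@B2, e@B1}  OUT={a@B2, e@B1}
  B2:  IN={a@B2, e@B1}  OUT={a@B2, e@B1}
  B3:  IN={a@B2, e@B1}  OUT={a@B2, c@B3, e@B1}

Merge at B0 (entry node, so the boundary value {} is joined with the incoming edge(s)): IN[B0] = {} ⊔ OUT[B1] = {a@B2, e@B1}
Applying B0's transfer function to that IN value gives OUT[B0] (row B0 above).

Answer: {a@B2, e@B1}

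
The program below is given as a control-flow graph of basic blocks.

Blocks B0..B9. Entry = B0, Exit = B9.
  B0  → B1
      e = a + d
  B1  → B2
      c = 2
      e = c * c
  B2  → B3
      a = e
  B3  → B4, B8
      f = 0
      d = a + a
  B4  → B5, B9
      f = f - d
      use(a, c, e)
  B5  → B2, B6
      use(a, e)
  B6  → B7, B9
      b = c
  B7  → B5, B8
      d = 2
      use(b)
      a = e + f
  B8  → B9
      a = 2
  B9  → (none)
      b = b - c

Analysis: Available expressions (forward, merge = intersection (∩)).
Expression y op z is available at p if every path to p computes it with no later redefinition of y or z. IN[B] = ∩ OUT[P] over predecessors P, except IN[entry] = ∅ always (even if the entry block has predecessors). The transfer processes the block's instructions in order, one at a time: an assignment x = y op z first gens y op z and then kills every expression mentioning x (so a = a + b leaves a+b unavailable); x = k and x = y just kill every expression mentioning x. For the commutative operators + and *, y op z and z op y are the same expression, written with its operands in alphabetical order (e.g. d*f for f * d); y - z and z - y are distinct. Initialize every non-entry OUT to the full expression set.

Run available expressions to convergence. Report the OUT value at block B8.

Per-block solution:
  B0:   IN={}   OUT={a+d}
  B1:   IN={a+d}   OUT={a+d, c*c}
  B2:   IN={c*c}   OUT={c*c}
  B3:   IN={c*c}   OUT={a+a, c*c}
  B4:   IN={a+a, c*c}   OUT={a+a, c*c}
  B5:   IN={c*c}   OUT={c*c}
  B6:   IN={c*c}   OUT={c*c}
  B7:   IN={c*c}   OUT={c*c, e+f}
  B8:   IN={c*c}   OUT={c*c}
  B9:   IN={c*c}   OUT={c*c}

Merge at B8: IN[B8] = OUT[B3] ∩ OUT[B7] = {c*c}
Applying B8's transfer function to that IN value gives OUT[B8] (row B8 above).

Answer: {c*c}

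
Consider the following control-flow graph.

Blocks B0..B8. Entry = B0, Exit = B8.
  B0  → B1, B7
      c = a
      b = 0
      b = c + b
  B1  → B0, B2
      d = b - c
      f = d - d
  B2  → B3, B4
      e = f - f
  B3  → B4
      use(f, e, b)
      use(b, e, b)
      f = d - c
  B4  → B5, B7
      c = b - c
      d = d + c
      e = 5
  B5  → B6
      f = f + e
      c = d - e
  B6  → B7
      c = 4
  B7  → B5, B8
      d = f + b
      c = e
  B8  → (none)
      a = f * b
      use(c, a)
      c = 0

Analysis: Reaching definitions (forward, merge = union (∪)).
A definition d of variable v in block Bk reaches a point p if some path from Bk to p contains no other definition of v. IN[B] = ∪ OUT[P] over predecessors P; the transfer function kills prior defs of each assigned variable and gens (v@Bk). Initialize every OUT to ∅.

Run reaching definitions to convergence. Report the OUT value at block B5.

Answer: {b@B0, c@B5, d@B4, d@B7, e@B4, f@B5}

Working:
Fixpoint table:
  B0:   IN={b@B0, c@B0, d@B1, f@B1}   OUT={b@B0, c@B0, d@B1, f@B1}
  B1:   IN={b@B0, c@B0, d@B1, f@B1}   OUT={b@B0, c@B0, d@B1, f@B1}
  B2:   IN={b@B0, c@B0, d@B1, f@B1}   OUT={b@B0, c@B0, d@B1, e@B2, f@B1}
  B3:   IN={b@B0, c@B0, d@B1, e@B2, f@B1}   OUT={b@B0, c@B0, d@B1, e@B2, f@B3}
  B4:   IN={b@B0, c@B0, d@B1, e@B2, f@B1, f@B3}   OUT={b@B0, c@B4, d@B4, e@B4, f@B1, f@B3}
  B5:   IN={b@B0, c@B4, c@B7, d@B4, d@B7, e@B4, f@B1, f@B3, f@B5}   OUT={b@B0, c@B5, d@B4, d@B7, e@B4, f@B5}
  B6:   IN={b@B0, c@B5, d@B4, d@B7, e@B4, f@B5}   OUT={b@B0, c@B6, d@B4, d@B7, e@B4, f@B5}
  B7:   IN={b@B0, c@B0, c@B4, c@B6, d@B1, d@B4, d@B7, e@B4, f@B1, f@B3, f@B5}   OUT={b@B0, c@B7, d@B7, e@B4, f@B1, f@B3, f@B5}
  B8:   IN={b@B0, c@B7, d@B7, e@B4, f@B1, f@B3, f@B5}   OUT={a@B8, b@B0, c@B8, d@B7, e@B4, f@B1, f@B3, f@B5}

Merge at B5: IN[B5] = OUT[B4] ⊔ OUT[B7] = {b@B0, c@B4, c@B7, d@B4, d@B7, e@B4, f@B1, f@B3, f@B5}
Applying B5's transfer function to that IN value gives OUT[B5] (row B5 above).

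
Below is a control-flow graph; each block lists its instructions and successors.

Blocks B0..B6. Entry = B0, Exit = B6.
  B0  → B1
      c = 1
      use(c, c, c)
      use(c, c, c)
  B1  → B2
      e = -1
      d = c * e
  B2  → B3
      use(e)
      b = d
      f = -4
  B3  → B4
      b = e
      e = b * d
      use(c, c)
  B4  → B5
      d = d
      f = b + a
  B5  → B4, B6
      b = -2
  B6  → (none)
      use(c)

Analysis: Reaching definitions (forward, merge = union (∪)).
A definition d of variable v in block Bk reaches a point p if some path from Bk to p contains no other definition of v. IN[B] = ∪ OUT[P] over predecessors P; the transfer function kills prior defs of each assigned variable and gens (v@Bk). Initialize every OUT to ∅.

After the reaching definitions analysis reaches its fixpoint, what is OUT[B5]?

Fixpoint table:
  B0:  IN={}  OUT={c@B0}
  B1:  IN={c@B0}  OUT={c@B0, d@B1, e@B1}
  B2:  IN={c@B0, d@B1, e@B1}  OUT={b@B2, c@B0, d@B1, e@B1, f@B2}
  B3:  IN={b@B2, c@B0, d@B1, e@B1, f@B2}  OUT={b@B3, c@B0, d@B1, e@B3, f@B2}
  B4:  IN={b@B3, b@B5, c@B0, d@B1, d@B4, e@B3, f@B2, f@B4}  OUT={b@B3, b@B5, c@B0, d@B4, e@B3, f@B4}
  B5:  IN={b@B3, b@B5, c@B0, d@B4, e@B3, f@B4}  OUT={b@B5, c@B0, d@B4, e@B3, f@B4}
  B6:  IN={b@B5, c@B0, d@B4, e@B3, f@B4}  OUT={b@B5, c@B0, d@B4, e@B3, f@B4}

Merge at B5: IN[B5] = OUT[B4] = {b@B3, b@B5, c@B0, d@B4, e@B3, f@B4}
Applying B5's transfer function to that IN value gives OUT[B5] (row B5 above).

Answer: {b@B5, c@B0, d@B4, e@B3, f@B4}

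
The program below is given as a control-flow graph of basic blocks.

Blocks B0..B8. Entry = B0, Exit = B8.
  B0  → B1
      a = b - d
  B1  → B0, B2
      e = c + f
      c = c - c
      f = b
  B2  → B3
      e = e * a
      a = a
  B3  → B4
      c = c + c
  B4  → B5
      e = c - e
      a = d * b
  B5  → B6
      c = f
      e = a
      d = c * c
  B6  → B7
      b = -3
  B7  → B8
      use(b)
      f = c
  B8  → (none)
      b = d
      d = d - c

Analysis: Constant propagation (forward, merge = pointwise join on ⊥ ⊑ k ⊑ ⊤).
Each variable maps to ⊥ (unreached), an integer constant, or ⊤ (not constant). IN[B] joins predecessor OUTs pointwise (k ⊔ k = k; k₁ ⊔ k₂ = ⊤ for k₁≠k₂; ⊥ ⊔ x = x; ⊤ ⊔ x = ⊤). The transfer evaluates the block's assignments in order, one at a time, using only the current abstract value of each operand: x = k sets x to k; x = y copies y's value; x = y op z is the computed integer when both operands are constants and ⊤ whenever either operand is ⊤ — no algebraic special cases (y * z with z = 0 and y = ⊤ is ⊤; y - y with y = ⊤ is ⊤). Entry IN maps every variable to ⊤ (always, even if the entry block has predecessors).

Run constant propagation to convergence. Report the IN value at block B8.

Converged values:
  B0: | IN=(all ⊤) | OUT=(all ⊤)
  B1: | IN=(all ⊤) | OUT=(all ⊤)
  B2: | IN=(all ⊤) | OUT=(all ⊤)
  B3: | IN=(all ⊤) | OUT=(all ⊤)
  B4: | IN=(all ⊤) | OUT=(all ⊤)
  B5: | IN=(all ⊤) | OUT=(all ⊤)
  B6: | IN=(all ⊤) | OUT={b:-3; rest ⊤}
  B7: | IN={b:-3; rest ⊤} | OUT={b:-3; rest ⊤}
  B8: | IN={b:-3; rest ⊤} | OUT=(all ⊤)

Merge at B8: IN[B8] = OUT[B7] = {a: ⊤, b: -3, c: ⊤, d: ⊤, e: ⊤, f: ⊤}

Answer: {a: ⊤, b: -3, c: ⊤, d: ⊤, e: ⊤, f: ⊤}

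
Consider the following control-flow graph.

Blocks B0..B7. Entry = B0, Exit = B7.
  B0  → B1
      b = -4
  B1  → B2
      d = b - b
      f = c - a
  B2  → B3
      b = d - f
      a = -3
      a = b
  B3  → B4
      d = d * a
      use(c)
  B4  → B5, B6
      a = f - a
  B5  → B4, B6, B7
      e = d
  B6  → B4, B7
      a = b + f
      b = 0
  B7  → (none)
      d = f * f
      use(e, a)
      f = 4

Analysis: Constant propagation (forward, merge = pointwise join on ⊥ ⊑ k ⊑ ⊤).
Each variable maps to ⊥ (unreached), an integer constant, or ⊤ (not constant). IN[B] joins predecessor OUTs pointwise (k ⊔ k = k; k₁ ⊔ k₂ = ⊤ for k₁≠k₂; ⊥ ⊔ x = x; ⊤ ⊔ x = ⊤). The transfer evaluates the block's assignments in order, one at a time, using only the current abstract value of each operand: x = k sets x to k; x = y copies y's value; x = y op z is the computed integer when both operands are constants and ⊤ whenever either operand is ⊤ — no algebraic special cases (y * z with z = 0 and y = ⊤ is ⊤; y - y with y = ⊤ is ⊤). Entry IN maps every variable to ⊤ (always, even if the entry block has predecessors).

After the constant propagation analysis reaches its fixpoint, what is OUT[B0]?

Answer: {a: ⊤, b: -4, c: ⊤, d: ⊤, e: ⊤, f: ⊤}

Trace:
Converged values:
  B0:   IN=(all ⊤)   OUT={b:-4; rest ⊤}
  B1:   IN={b:-4; rest ⊤}   OUT={b:-4, d:0; rest ⊤}
  B2:   IN={b:-4, d:0; rest ⊤}   OUT={d:0; rest ⊤}
  B3:   IN={d:0; rest ⊤}   OUT=(all ⊤)
  B4:   IN=(all ⊤)   OUT=(all ⊤)
  B5:   IN=(all ⊤)   OUT=(all ⊤)
  B6:   IN=(all ⊤)   OUT={b:0; rest ⊤}
  B7:   IN=(all ⊤)   OUT={f:4; rest ⊤}

B0 is the boundary node: IN[B0] = {a: ⊤, b: ⊤, c: ⊤, d: ⊤, e: ⊤, f: ⊤}
Applying B0's transfer function to that IN value gives OUT[B0] (row B0 above).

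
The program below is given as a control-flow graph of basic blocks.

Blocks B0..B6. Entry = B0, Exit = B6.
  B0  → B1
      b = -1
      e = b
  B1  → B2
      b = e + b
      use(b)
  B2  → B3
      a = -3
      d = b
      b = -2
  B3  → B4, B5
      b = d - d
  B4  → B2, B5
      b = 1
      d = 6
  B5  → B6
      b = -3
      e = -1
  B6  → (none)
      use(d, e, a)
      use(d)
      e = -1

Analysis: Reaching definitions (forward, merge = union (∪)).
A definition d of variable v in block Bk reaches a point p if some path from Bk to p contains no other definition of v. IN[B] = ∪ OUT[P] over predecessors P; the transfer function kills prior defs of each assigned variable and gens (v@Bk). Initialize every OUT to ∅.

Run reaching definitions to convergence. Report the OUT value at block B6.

Converged values:
  B0:  IN={}  OUT={b@B0, e@B0}
  B1:  IN={b@B0, e@B0}  OUT={b@B1, e@B0}
  B2:  IN={a@B2, b@B1, b@B4, d@B4, e@B0}  OUT={a@B2, b@B2, d@B2, e@B0}
  B3:  IN={a@B2, b@B2, d@B2, e@B0}  OUT={a@B2, b@B3, d@B2, e@B0}
  B4:  IN={a@B2, b@B3, d@B2, e@B0}  OUT={a@B2, b@B4, d@B4, e@B0}
  B5:  IN={a@B2, b@B3, b@B4, d@B2, d@B4, e@B0}  OUT={a@B2, b@B5, d@B2, d@B4, e@B5}
  B6:  IN={a@B2, b@B5, d@B2, d@B4, e@B5}  OUT={a@B2, b@B5, d@B2, d@B4, e@B6}

Merge at B6: IN[B6] = OUT[B5] = {a@B2, b@B5, d@B2, d@B4, e@B5}
Applying B6's transfer function to that IN value gives OUT[B6] (row B6 above).

Answer: {a@B2, b@B5, d@B2, d@B4, e@B6}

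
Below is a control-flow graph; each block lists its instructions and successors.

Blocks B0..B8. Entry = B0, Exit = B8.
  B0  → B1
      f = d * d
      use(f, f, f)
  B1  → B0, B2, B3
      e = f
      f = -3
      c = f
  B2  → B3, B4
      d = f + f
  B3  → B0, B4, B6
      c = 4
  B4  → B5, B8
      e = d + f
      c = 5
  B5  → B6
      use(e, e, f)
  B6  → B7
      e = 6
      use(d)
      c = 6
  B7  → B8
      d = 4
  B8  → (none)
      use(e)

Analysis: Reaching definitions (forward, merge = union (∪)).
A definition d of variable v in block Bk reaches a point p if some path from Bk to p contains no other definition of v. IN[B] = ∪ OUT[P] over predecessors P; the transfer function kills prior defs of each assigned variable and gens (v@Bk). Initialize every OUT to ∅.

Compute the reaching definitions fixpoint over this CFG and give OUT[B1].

Answer: {c@B1, d@B2, e@B1, f@B1}

Derivation:
Per-block solution:
  B0: | IN={c@B1, c@B3, d@B2, e@B1, f@B1} | OUT={c@B1, c@B3, d@B2, e@B1, f@B0}
  B1: | IN={c@B1, c@B3, d@B2, e@B1, f@B0} | OUT={c@B1, d@B2, e@B1, f@B1}
  B2: | IN={c@B1, d@B2, e@B1, f@B1} | OUT={c@B1, d@B2, e@B1, f@B1}
  B3: | IN={c@B1, d@B2, e@B1, f@B1} | OUT={c@B3, d@B2, e@B1, f@B1}
  B4: | IN={c@B1, c@B3, d@B2, e@B1, f@B1} | OUT={c@B4, d@B2, e@B4, f@B1}
  B5: | IN={c@B4, d@B2, e@B4, f@B1} | OUT={c@B4, d@B2, e@B4, f@B1}
  B6: | IN={c@B3, c@B4, d@B2, e@B1, e@B4, f@B1} | OUT={c@B6, d@B2, e@B6, f@B1}
  B7: | IN={c@B6, d@B2, e@B6, f@B1} | OUT={c@B6, d@B7, e@B6, f@B1}
  B8: | IN={c@B4, c@B6, d@B2, d@B7, e@B4, e@B6, f@B1} | OUT={c@B4, c@B6, d@B2, d@B7, e@B4, e@B6, f@B1}

Merge at B1: IN[B1] = OUT[B0] = {c@B1, c@B3, d@B2, e@B1, f@B0}
Applying B1's transfer function to that IN value gives OUT[B1] (row B1 above).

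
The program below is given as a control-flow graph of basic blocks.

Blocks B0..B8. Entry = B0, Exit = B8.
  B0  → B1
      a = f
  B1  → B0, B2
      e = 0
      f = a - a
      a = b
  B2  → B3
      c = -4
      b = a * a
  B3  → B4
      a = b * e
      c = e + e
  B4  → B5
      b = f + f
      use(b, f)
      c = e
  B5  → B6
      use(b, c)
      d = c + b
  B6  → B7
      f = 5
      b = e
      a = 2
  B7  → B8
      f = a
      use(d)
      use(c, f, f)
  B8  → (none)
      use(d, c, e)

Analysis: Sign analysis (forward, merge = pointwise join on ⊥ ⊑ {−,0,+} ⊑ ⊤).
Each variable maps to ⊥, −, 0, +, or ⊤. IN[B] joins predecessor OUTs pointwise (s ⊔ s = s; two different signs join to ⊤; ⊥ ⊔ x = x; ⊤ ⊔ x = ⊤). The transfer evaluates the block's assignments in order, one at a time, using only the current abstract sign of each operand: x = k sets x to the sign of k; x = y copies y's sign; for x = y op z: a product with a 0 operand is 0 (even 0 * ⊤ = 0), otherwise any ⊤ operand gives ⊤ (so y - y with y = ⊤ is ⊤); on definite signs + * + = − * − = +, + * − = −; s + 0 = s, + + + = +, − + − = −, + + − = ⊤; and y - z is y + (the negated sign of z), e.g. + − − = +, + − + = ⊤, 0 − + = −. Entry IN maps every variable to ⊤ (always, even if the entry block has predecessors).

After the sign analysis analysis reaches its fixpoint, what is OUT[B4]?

Answer: {a: 0, b: ⊤, c: 0, d: ⊤, e: 0, f: ⊤}

Trace:
Converged values:
  B0: | IN=(all ⊤) | OUT=(all ⊤)
  B1: | IN=(all ⊤) | OUT={e:0; rest ⊤}
  B2: | IN={e:0; rest ⊤} | OUT={c:-, e:0; rest ⊤}
  B3: | IN={c:-, e:0; rest ⊤} | OUT={a:0, c:0, e:0; rest ⊤}
  B4: | IN={a:0, c:0, e:0; rest ⊤} | OUT={a:0, c:0, e:0; rest ⊤}
  B5: | IN={a:0, c:0, e:0; rest ⊤} | OUT={a:0, c:0, e:0; rest ⊤}
  B6: | IN={a:0, c:0, e:0; rest ⊤} | OUT={a:+, b:0, c:0, e:0, f:+; rest ⊤}
  B7: | IN={a:+, b:0, c:0, e:0, f:+; rest ⊤} | OUT={a:+, b:0, c:0, e:0, f:+; rest ⊤}
  B8: | IN={a:+, b:0, c:0, e:0, f:+; rest ⊤} | OUT={a:+, b:0, c:0, e:0, f:+; rest ⊤}

Merge at B4: IN[B4] = OUT[B3] = {a: 0, b: ⊤, c: 0, d: ⊤, e: 0, f: ⊤}
Applying B4's transfer function to that IN value gives OUT[B4] (row B4 above).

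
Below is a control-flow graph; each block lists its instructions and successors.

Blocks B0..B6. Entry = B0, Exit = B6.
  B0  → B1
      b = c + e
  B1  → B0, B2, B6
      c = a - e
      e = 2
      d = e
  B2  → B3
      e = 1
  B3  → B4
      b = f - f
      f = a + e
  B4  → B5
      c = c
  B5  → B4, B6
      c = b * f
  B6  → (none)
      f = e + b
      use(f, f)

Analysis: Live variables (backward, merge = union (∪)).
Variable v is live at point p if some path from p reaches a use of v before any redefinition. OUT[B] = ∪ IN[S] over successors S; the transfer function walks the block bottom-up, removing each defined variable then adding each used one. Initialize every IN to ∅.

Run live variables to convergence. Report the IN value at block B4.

Per-block solution:
  B0: | IN={a, c, e, f} | OUT={a, b, e, f}
  B1: | IN={a, b, e, f} | OUT={a, b, c, e, f}
  B2: | IN={a, c, f} | OUT={a, c, e, f}
  B3: | IN={a, c, e, f} | OUT={b, c, e, f}
  B4: | IN={b, c, e, f} | OUT={b, e, f}
  B5: | IN={b, e, f} | OUT={b, c, e, f}
  B6: | IN={b, e} | OUT={}

Merge at B4: OUT[B4] = IN[B5] = {b, e, f}
Applying B4's transfer function to that OUT value gives IN[B4] (row B4 above).

Answer: {b, c, e, f}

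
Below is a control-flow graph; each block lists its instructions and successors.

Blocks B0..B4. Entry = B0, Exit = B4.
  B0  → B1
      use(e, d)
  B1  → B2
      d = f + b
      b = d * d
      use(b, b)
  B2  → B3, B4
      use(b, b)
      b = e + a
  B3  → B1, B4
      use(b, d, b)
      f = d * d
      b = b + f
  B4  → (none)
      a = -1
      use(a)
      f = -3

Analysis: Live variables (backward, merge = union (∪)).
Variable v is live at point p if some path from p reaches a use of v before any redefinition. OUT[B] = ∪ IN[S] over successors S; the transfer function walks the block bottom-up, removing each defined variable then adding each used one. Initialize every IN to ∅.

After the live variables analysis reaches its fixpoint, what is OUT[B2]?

Per-block solution:
  B0:  IN={a, b, d, e, f}  OUT={a, b, e, f}
  B1:  IN={a, b, e, f}  OUT={a, b, d, e}
  B2:  IN={a, b, d, e}  OUT={a, b, d, e}
  B3:  IN={a, b, d, e}  OUT={a, b, e, f}
  B4:  IN={}  OUT={}

Merge at B2: OUT[B2] = IN[B3] ⊔ IN[B4] = {a, b, d, e}

Answer: {a, b, d, e}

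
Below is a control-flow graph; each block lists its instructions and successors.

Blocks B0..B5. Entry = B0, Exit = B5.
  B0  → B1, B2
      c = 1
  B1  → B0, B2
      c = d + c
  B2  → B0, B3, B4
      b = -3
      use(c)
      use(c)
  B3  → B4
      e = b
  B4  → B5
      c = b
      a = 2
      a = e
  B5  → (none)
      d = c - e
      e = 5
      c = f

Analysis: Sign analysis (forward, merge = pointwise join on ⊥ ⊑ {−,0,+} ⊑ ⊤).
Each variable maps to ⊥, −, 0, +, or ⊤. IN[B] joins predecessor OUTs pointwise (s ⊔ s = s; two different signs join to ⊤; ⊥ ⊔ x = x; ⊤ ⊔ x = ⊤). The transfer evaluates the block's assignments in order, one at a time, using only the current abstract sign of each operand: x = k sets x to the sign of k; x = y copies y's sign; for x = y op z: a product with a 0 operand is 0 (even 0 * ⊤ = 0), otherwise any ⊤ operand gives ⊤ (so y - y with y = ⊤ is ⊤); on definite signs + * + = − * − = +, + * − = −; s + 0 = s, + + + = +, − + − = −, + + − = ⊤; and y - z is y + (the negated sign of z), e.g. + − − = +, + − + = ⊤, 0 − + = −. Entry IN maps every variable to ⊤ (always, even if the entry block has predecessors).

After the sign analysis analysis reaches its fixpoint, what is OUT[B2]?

Answer: {a: ⊤, b: -, c: ⊤, d: ⊤, e: ⊤, f: ⊤}

Derivation:
Fixpoint table:
  B0:   IN=(all ⊤)   OUT={c:+; rest ⊤}
  B1:   IN={c:+; rest ⊤}   OUT=(all ⊤)
  B2:   IN=(all ⊤)   OUT={b:-; rest ⊤}
  B3:   IN={b:-; rest ⊤}   OUT={b:-, e:-; rest ⊤}
  B4:   IN={b:-; rest ⊤}   OUT={b:-, c:-; rest ⊤}
  B5:   IN={b:-, c:-; rest ⊤}   OUT={b:-, e:+; rest ⊤}

Merge at B2: IN[B2] = OUT[B0] ⊔ OUT[B1] = {a: ⊤, b: ⊤, c: ⊤, d: ⊤, e: ⊤, f: ⊤}
Applying B2's transfer function to that IN value gives OUT[B2] (row B2 above).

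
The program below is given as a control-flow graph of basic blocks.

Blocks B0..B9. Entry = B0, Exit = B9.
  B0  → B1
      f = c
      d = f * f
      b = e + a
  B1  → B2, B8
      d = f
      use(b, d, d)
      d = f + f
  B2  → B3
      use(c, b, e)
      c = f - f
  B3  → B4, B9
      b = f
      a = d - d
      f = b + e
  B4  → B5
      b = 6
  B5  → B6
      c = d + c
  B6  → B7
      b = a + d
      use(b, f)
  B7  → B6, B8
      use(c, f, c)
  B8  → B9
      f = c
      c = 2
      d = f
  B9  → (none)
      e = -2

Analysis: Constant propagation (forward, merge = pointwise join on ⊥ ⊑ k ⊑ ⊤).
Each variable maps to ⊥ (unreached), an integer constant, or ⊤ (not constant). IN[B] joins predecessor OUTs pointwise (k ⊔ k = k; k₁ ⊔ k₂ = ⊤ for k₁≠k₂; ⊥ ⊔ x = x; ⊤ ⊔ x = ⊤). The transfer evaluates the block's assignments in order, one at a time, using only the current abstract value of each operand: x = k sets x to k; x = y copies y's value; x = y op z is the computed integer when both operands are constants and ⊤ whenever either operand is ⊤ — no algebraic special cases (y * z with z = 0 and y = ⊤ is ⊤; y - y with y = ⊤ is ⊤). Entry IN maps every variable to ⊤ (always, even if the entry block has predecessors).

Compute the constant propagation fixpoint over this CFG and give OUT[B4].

Answer: {a: ⊤, b: 6, c: ⊤, d: ⊤, e: ⊤, f: ⊤}

Trace:
Per-block solution:
  B0:   IN=(all ⊤)   OUT=(all ⊤)
  B1:   IN=(all ⊤)   OUT=(all ⊤)
  B2:   IN=(all ⊤)   OUT=(all ⊤)
  B3:   IN=(all ⊤)   OUT=(all ⊤)
  B4:   IN=(all ⊤)   OUT={b:6; rest ⊤}
  B5:   IN={b:6; rest ⊤}   OUT={b:6; rest ⊤}
  B6:   IN=(all ⊤)   OUT=(all ⊤)
  B7:   IN=(all ⊤)   OUT=(all ⊤)
  B8:   IN=(all ⊤)   OUT={c:2; rest ⊤}
  B9:   IN=(all ⊤)   OUT={e:-2; rest ⊤}

Merge at B4: IN[B4] = OUT[B3] = {a: ⊤, b: ⊤, c: ⊤, d: ⊤, e: ⊤, f: ⊤}
Applying B4's transfer function to that IN value gives OUT[B4] (row B4 above).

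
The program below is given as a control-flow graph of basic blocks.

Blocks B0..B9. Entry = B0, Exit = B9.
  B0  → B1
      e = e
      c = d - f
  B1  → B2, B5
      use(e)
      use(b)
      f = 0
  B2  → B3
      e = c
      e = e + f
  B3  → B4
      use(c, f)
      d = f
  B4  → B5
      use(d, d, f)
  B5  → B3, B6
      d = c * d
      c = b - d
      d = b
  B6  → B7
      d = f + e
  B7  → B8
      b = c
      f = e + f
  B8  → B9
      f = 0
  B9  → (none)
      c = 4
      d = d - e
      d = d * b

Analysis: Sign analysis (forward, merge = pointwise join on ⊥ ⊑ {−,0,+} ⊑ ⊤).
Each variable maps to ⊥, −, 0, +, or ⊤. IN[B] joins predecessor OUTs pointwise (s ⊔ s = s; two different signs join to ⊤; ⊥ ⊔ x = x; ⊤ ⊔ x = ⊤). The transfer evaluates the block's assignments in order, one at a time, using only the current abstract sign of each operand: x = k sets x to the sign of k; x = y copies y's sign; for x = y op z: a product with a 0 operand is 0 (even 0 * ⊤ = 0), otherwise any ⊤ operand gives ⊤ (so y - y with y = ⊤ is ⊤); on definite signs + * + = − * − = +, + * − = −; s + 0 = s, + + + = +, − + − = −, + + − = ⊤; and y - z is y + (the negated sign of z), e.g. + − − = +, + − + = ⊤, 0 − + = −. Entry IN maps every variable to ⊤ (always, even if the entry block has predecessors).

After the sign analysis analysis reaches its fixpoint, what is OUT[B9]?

Converged values:
  B0:   IN=(all ⊤)   OUT=(all ⊤)
  B1:   IN=(all ⊤)   OUT={f:0; rest ⊤}
  B2:   IN={f:0; rest ⊤}   OUT={f:0; rest ⊤}
  B3:   IN={f:0; rest ⊤}   OUT={d:0, f:0; rest ⊤}
  B4:   IN={d:0, f:0; rest ⊤}   OUT={d:0, f:0; rest ⊤}
  B5:   IN={f:0; rest ⊤}   OUT={f:0; rest ⊤}
  B6:   IN={f:0; rest ⊤}   OUT={f:0; rest ⊤}
  B7:   IN={f:0; rest ⊤}   OUT=(all ⊤)
  B8:   IN=(all ⊤)   OUT={f:0; rest ⊤}
  B9:   IN={f:0; rest ⊤}   OUT={c:+, f:0; rest ⊤}

Merge at B9: IN[B9] = OUT[B8] = {a: ⊤, b: ⊤, c: ⊤, d: ⊤, e: ⊤, f: 0}
Applying B9's transfer function to that IN value gives OUT[B9] (row B9 above).

Answer: {a: ⊤, b: ⊤, c: +, d: ⊤, e: ⊤, f: 0}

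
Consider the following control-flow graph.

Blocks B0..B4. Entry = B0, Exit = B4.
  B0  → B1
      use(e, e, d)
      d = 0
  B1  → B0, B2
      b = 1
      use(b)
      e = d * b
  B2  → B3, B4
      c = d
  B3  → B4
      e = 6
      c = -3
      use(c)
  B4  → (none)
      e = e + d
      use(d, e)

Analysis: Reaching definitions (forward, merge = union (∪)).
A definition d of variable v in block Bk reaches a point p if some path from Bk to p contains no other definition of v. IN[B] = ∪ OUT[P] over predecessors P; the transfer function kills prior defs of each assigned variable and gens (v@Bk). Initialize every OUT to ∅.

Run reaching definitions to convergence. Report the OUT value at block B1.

Answer: {b@B1, d@B0, e@B1}

Trace:
Fixpoint table:
  B0:   IN={b@B1, d@B0, e@B1}   OUT={b@B1, d@B0, e@B1}
  B1:   IN={b@B1, d@B0, e@B1}   OUT={b@B1, d@B0, e@B1}
  B2:   IN={b@B1, d@B0, e@B1}   OUT={b@B1, c@B2, d@B0, e@B1}
  B3:   IN={b@B1, c@B2, d@B0, e@B1}   OUT={b@B1, c@B3, d@B0, e@B3}
  B4:   IN={b@B1, c@B2, c@B3, d@B0, e@B1, e@B3}   OUT={b@B1, c@B2, c@B3, d@B0, e@B4}

Merge at B1: IN[B1] = OUT[B0] = {b@B1, d@B0, e@B1}
Applying B1's transfer function to that IN value gives OUT[B1] (row B1 above).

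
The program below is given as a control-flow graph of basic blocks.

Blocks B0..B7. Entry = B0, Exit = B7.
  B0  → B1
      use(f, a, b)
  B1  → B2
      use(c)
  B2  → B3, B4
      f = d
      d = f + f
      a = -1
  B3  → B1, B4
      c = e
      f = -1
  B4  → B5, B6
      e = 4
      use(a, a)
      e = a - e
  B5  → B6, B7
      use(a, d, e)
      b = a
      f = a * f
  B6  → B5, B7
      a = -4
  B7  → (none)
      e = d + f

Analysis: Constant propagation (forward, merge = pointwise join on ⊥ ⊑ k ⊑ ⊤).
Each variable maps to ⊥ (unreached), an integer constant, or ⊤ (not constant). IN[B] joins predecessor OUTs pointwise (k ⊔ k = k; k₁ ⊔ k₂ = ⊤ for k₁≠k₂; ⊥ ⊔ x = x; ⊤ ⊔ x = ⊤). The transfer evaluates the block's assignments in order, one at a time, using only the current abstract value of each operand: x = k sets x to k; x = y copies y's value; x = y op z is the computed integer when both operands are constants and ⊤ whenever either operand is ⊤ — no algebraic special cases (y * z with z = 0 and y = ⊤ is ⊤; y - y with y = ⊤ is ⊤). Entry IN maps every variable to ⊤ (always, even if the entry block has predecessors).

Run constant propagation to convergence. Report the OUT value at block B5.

Fixpoint table:
  B0: | IN=(all ⊤) | OUT=(all ⊤)
  B1: | IN=(all ⊤) | OUT=(all ⊤)
  B2: | IN=(all ⊤) | OUT={a:-1; rest ⊤}
  B3: | IN={a:-1; rest ⊤} | OUT={a:-1, f:-1; rest ⊤}
  B4: | IN={a:-1; rest ⊤} | OUT={a:-1, e:-5; rest ⊤}
  B5: | IN={e:-5; rest ⊤} | OUT={e:-5; rest ⊤}
  B6: | IN={e:-5; rest ⊤} | OUT={a:-4, e:-5; rest ⊤}
  B7: | IN={e:-5; rest ⊤} | OUT=(all ⊤)

Merge at B5: IN[B5] = OUT[B4] ⊔ OUT[B6] = {a: ⊤, b: ⊤, c: ⊤, d: ⊤, e: -5, f: ⊤}
Applying B5's transfer function to that IN value gives OUT[B5] (row B5 above).

Answer: {a: ⊤, b: ⊤, c: ⊤, d: ⊤, e: -5, f: ⊤}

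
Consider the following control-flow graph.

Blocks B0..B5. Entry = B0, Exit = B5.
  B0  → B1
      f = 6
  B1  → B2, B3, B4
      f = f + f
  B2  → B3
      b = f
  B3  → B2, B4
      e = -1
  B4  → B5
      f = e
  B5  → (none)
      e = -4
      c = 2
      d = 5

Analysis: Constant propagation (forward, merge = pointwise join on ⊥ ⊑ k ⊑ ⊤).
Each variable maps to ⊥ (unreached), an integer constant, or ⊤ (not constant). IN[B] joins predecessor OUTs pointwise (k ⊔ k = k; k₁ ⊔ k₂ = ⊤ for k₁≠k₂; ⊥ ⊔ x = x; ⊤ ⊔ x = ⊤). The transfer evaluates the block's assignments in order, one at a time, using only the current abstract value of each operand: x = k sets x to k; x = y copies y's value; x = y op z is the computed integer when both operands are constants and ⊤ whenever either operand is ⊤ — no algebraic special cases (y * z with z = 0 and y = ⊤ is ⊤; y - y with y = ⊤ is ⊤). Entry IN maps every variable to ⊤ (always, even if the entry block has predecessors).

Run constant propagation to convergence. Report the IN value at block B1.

Answer: {a: ⊤, b: ⊤, c: ⊤, d: ⊤, e: ⊤, f: 6}

Working:
Converged values:
  B0: | IN=(all ⊤) | OUT={f:6; rest ⊤}
  B1: | IN={f:6; rest ⊤} | OUT={f:12; rest ⊤}
  B2: | IN={f:12; rest ⊤} | OUT={b:12, f:12; rest ⊤}
  B3: | IN={f:12; rest ⊤} | OUT={e:-1, f:12; rest ⊤}
  B4: | IN={f:12; rest ⊤} | OUT=(all ⊤)
  B5: | IN=(all ⊤) | OUT={c:2, d:5, e:-4; rest ⊤}

Merge at B1: IN[B1] = OUT[B0] = {a: ⊤, b: ⊤, c: ⊤, d: ⊤, e: ⊤, f: 6}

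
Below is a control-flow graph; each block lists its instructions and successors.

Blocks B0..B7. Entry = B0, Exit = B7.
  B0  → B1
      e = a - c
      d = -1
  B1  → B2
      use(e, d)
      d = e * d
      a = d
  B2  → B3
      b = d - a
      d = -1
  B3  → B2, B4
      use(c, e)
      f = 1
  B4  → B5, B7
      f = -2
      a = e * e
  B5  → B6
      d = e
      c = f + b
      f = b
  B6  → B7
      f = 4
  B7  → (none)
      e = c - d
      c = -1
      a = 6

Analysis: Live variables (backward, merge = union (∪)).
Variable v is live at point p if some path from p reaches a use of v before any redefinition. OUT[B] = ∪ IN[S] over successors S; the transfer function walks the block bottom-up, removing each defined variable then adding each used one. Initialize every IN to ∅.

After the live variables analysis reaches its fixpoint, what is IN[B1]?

Fixpoint table:
  B0:   IN={a, c}   OUT={c, d, e}
  B1:   IN={c, d, e}   OUT={a, c, d, e}
  B2:   IN={a, c, d, e}   OUT={a, b, c, d, e}
  B3:   IN={a, b, c, d, e}   OUT={a, b, c, d, e}
  B4:   IN={b, c, d, e}   OUT={b, c, d, e, f}
  B5:   IN={b, e, f}   OUT={c, d}
  B6:   IN={c, d}   OUT={c, d}
  B7:   IN={c, d}   OUT={}

Merge at B1: OUT[B1] = IN[B2] = {a, c, d, e}
Applying B1's transfer function to that OUT value gives IN[B1] (row B1 above).

Answer: {c, d, e}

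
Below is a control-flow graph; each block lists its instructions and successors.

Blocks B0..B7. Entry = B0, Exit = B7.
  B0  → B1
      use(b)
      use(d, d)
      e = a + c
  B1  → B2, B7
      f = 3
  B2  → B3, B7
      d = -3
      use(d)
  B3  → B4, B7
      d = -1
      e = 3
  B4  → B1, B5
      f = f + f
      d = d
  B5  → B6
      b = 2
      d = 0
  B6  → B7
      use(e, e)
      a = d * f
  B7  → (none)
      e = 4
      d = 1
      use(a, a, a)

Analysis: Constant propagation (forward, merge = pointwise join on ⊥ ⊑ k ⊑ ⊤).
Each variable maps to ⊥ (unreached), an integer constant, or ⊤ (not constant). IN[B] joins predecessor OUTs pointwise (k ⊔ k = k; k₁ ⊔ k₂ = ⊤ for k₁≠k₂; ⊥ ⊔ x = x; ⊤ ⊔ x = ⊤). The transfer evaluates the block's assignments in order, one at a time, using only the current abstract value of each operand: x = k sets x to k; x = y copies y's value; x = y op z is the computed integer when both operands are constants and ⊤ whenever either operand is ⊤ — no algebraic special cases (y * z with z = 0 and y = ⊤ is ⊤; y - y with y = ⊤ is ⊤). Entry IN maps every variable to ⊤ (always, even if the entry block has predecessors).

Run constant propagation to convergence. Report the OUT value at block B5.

Answer: {a: ⊤, b: 2, c: ⊤, d: 0, e: 3, f: 6}

Trace:
Per-block solution:
  B0:   IN=(all ⊤)   OUT=(all ⊤)
  B1:   IN=(all ⊤)   OUT={f:3; rest ⊤}
  B2:   IN={f:3; rest ⊤}   OUT={d:-3, f:3; rest ⊤}
  B3:   IN={d:-3, f:3; rest ⊤}   OUT={d:-1, e:3, f:3; rest ⊤}
  B4:   IN={d:-1, e:3, f:3; rest ⊤}   OUT={d:-1, e:3, f:6; rest ⊤}
  B5:   IN={d:-1, e:3, f:6; rest ⊤}   OUT={b:2, d:0, e:3, f:6; rest ⊤}
  B6:   IN={b:2, d:0, e:3, f:6; rest ⊤}   OUT={a:0, b:2, d:0, e:3, f:6; rest ⊤}
  B7:   IN=(all ⊤)   OUT={d:1, e:4; rest ⊤}

Merge at B5: IN[B5] = OUT[B4] = {a: ⊤, b: ⊤, c: ⊤, d: -1, e: 3, f: 6}
Applying B5's transfer function to that IN value gives OUT[B5] (row B5 above).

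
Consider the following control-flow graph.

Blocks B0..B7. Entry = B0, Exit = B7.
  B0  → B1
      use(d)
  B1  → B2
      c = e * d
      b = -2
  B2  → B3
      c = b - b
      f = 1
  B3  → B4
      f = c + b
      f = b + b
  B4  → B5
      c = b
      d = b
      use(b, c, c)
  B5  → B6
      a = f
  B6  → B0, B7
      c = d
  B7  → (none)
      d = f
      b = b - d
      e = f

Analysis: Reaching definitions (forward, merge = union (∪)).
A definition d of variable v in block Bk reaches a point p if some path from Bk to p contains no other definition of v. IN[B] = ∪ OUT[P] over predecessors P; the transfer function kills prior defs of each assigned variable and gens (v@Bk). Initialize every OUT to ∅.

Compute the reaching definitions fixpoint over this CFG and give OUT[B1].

Answer: {a@B5, b@B1, c@B1, d@B4, f@B3}

Working:
Fixpoint table:
  B0:  IN={a@B5, b@B1, c@B6, d@B4, f@B3}  OUT={a@B5, b@B1, c@B6, d@B4, f@B3}
  B1:  IN={a@B5, b@B1, c@B6, d@B4, f@B3}  OUT={a@B5, b@B1, c@B1, d@B4, f@B3}
  B2:  IN={a@B5, b@B1, c@B1, d@B4, f@B3}  OUT={a@B5, b@B1, c@B2, d@B4, f@B2}
  B3:  IN={a@B5, b@B1, c@B2, d@B4, f@B2}  OUT={a@B5, b@B1, c@B2, d@B4, f@B3}
  B4:  IN={a@B5, b@B1, c@B2, d@B4, f@B3}  OUT={a@B5, b@B1, c@B4, d@B4, f@B3}
  B5:  IN={a@B5, b@B1, c@B4, d@B4, f@B3}  OUT={a@B5, b@B1, c@B4, d@B4, f@B3}
  B6:  IN={a@B5, b@B1, c@B4, d@B4, f@B3}  OUT={a@B5, b@B1, c@B6, d@B4, f@B3}
  B7:  IN={a@B5, b@B1, c@B6, d@B4, f@B3}  OUT={a@B5, b@B7, c@B6, d@B7, e@B7, f@B3}

Merge at B1: IN[B1] = OUT[B0] = {a@B5, b@B1, c@B6, d@B4, f@B3}
Applying B1's transfer function to that IN value gives OUT[B1] (row B1 above).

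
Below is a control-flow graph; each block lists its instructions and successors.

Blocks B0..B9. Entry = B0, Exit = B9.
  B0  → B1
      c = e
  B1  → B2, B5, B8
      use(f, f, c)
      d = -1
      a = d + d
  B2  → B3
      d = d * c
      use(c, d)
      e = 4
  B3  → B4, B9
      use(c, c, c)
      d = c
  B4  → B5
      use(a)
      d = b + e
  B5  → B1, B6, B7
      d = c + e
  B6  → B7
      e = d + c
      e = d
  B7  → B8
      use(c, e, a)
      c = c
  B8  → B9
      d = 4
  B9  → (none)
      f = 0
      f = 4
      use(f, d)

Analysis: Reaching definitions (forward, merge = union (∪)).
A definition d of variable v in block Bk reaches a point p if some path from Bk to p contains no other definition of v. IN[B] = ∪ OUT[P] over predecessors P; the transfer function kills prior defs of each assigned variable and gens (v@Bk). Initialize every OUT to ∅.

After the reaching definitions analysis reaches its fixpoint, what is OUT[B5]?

Answer: {a@B1, c@B0, d@B5, e@B2}

Working:
Per-block solution:
  B0:   IN={}   OUT={c@B0}
  B1:   IN={a@B1, c@B0, d@B5, e@B2}   OUT={a@B1, c@B0, d@B1, e@B2}
  B2:   IN={a@B1, c@B0, d@B1, e@B2}   OUT={a@B1, c@B0, d@B2, e@B2}
  B3:   IN={a@B1, c@B0, d@B2, e@B2}   OUT={a@B1, c@B0, d@B3, e@B2}
  B4:   IN={a@B1, c@B0, d@B3, e@B2}   OUT={a@B1, c@B0, d@B4, e@B2}
  B5:   IN={a@B1, c@B0, d@B1, d@B4, e@B2}   OUT={a@B1, c@B0, d@B5, e@B2}
  B6:   IN={a@B1, c@B0, d@B5, e@B2}   OUT={a@B1, c@B0, d@B5, e@B6}
  B7:   IN={a@B1, c@B0, d@B5, e@B2, e@B6}   OUT={a@B1, c@B7, d@B5, e@B2, e@B6}
  B8:   IN={a@B1, c@B0, c@B7, d@B1, d@B5, e@B2, e@B6}   OUT={a@B1, c@B0, c@B7, d@B8, e@B2, e@B6}
  B9:   IN={a@B1, c@B0, c@B7, d@B3, d@B8, e@B2, e@B6}   OUT={a@B1, c@B0, c@B7, d@B3, d@B8, e@B2, e@B6, f@B9}

Merge at B5: IN[B5] = OUT[B1] ⊔ OUT[B4] = {a@B1, c@B0, d@B1, d@B4, e@B2}
Applying B5's transfer function to that IN value gives OUT[B5] (row B5 above).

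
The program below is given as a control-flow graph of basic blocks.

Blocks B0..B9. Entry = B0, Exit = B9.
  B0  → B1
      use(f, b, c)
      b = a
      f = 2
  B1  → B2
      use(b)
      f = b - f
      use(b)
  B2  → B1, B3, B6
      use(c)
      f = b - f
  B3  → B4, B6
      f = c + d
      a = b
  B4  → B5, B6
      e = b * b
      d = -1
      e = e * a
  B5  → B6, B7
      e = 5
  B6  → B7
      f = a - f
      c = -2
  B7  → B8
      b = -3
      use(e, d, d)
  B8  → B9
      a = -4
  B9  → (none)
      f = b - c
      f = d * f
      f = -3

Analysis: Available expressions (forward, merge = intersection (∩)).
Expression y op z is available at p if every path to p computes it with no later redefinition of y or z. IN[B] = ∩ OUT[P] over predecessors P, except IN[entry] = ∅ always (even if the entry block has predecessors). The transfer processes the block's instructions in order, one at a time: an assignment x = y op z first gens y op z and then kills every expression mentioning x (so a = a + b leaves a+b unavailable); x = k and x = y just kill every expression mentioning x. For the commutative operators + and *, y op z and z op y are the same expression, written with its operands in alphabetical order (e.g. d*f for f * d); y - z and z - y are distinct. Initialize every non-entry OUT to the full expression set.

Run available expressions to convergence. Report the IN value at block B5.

Per-block solution:
  B0: | IN={} | OUT={}
  B1: | IN={} | OUT={}
  B2: | IN={} | OUT={}
  B3: | IN={} | OUT={c+d}
  B4: | IN={c+d} | OUT={b*b}
  B5: | IN={b*b} | OUT={b*b}
  B6: | IN={} | OUT={}
  B7: | IN={} | OUT={}
  B8: | IN={} | OUT={}
  B9: | IN={} | OUT={b-c}

Merge at B5: IN[B5] = OUT[B4] = {b*b}

Answer: {b*b}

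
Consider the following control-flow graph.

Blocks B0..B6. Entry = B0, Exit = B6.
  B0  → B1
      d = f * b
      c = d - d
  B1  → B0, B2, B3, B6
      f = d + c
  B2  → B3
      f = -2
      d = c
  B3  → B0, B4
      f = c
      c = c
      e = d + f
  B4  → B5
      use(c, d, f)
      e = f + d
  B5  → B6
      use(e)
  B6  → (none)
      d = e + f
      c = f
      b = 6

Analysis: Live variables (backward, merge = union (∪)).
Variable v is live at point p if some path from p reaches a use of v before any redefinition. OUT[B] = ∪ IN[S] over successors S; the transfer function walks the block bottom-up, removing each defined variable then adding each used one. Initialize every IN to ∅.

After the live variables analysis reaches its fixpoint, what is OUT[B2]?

Answer: {b, c, d}

Derivation:
Per-block solution:
  B0: | IN={b, e, f} | OUT={b, c, d, e}
  B1: | IN={b, c, d, e} | OUT={b, c, d, e, f}
  B2: | IN={b, c} | OUT={b, c, d}
  B3: | IN={b, c, d} | OUT={b, c, d, e, f}
  B4: | IN={c, d, f} | OUT={e, f}
  B5: | IN={e, f} | OUT={e, f}
  B6: | IN={e, f} | OUT={}

Merge at B2: OUT[B2] = IN[B3] = {b, c, d}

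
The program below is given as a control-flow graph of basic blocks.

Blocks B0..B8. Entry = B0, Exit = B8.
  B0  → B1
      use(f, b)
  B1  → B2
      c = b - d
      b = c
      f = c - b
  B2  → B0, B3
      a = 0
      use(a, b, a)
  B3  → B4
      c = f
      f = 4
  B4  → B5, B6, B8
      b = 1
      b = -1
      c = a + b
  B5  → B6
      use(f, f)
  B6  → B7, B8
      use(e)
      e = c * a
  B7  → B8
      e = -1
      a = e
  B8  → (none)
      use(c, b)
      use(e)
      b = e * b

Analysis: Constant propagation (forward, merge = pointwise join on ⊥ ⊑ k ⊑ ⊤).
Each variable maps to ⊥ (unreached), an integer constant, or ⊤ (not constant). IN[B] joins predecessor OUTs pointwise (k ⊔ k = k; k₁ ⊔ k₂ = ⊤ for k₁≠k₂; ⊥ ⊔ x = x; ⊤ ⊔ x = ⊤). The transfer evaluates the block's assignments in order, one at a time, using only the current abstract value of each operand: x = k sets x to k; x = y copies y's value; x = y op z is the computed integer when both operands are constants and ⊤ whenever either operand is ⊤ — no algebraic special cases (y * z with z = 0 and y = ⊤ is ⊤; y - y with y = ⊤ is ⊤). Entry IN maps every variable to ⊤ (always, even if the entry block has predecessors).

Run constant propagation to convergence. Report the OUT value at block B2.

Answer: {a: 0, b: ⊤, c: ⊤, d: ⊤, e: ⊤, f: ⊤}

Derivation:
Fixpoint table:
  B0:   IN=(all ⊤)   OUT=(all ⊤)
  B1:   IN=(all ⊤)   OUT=(all ⊤)
  B2:   IN=(all ⊤)   OUT={a:0; rest ⊤}
  B3:   IN={a:0; rest ⊤}   OUT={a:0, f:4; rest ⊤}
  B4:   IN={a:0, f:4; rest ⊤}   OUT={a:0, b:-1, c:-1, f:4; rest ⊤}
  B5:   IN={a:0, b:-1, c:-1, f:4; rest ⊤}   OUT={a:0, b:-1, c:-1, f:4; rest ⊤}
  B6:   IN={a:0, b:-1, c:-1, f:4; rest ⊤}   OUT={a:0, b:-1, c:-1, e:0, f:4; rest ⊤}
  B7:   IN={a:0, b:-1, c:-1, e:0, f:4; rest ⊤}   OUT={a:-1, b:-1, c:-1, e:-1, f:4; rest ⊤}
  B8:   IN={b:-1, c:-1, f:4; rest ⊤}   OUT={c:-1, f:4; rest ⊤}

Merge at B2: IN[B2] = OUT[B1] = {a: ⊤, b: ⊤, c: ⊤, d: ⊤, e: ⊤, f: ⊤}
Applying B2's transfer function to that IN value gives OUT[B2] (row B2 above).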